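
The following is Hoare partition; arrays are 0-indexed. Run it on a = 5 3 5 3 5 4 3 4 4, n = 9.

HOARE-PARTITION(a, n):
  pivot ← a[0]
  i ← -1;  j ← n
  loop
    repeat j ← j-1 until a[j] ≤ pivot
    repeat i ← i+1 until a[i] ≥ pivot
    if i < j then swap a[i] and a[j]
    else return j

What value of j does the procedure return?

5

pivot=5
j stops at 8 (4), i stops at 0 (5); swap ⇒ 4 3 5 3 5 4 3 4 5
j stops at 7 (4), i stops at 2 (5); swap ⇒ 4 3 4 3 5 4 3 5 5
j stops at 6 (3), i stops at 4 (5); swap ⇒ 4 3 4 3 3 4 5 5 5
j stops at 5, i stops at 6; i≥j ⇒ return 5. a=4 3 4 3 3 4 5 5 5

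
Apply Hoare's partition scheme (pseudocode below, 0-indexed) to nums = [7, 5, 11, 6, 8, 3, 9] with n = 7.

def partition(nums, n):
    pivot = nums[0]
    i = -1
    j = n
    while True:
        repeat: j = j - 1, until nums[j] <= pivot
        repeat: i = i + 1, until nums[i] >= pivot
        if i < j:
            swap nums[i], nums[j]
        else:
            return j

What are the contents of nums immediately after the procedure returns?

[3, 5, 6, 11, 8, 7, 9]

pivot = nums[0] = 7; i = -1, j = 7
j→5 (nums[5]=3≤7), i→0 (nums[0]=7≥7); i<j, swap → [3, 5, 11, 6, 8, 7, 9]
j→3 (nums[3]=6≤7), i→2 (nums[2]=11≥7); i<j, swap → [3, 5, 6, 11, 8, 7, 9]
j→2, i→3; i≥j, return j=2. nums = [3, 5, 6, 11, 8, 7, 9]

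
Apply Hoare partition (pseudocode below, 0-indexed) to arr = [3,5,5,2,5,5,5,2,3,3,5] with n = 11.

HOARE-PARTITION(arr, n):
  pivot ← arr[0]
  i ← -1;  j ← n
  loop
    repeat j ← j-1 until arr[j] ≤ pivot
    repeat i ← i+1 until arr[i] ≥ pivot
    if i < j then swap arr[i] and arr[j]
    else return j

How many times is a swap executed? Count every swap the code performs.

pivot=3
j stops at 9 (3), i stops at 0 (3); swap ⇒ [3,5,5,2,5,5,5,2,3,3,5]
j stops at 8 (3), i stops at 1 (5); swap ⇒ [3,3,5,2,5,5,5,2,5,3,5]
j stops at 7 (2), i stops at 2 (5); swap ⇒ [3,3,2,2,5,5,5,5,5,3,5]
j stops at 3, i stops at 4; i≥j ⇒ return 3. arr=[3,3,2,2,5,5,5,5,5,3,5]

3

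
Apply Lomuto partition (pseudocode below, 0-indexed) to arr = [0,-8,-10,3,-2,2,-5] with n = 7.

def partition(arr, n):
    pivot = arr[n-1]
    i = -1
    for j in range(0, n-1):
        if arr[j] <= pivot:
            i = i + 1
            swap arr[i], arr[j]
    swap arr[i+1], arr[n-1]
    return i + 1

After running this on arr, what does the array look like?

[-8,-10,-5,3,-2,2,0]

pivot = arr[6] = -5; i = -1
j=0: arr[0]=0 > -5 → no swap
j=1: arr[1]=-8 ≤ -5 → i=0, swap arr[0],arr[1] → [-8,0,-10,3,-2,2,-5]
j=2: arr[2]=-10 ≤ -5 → i=1, swap arr[1],arr[2] → [-8,-10,0,3,-2,2,-5]
j=3: arr[3]=3 > -5 → no swap
j=4: arr[4]=-2 > -5 → no swap
j=5: arr[5]=2 > -5 → no swap
final swap arr[2],arr[6] → [-8,-10,-5,3,-2,2,0]; return 2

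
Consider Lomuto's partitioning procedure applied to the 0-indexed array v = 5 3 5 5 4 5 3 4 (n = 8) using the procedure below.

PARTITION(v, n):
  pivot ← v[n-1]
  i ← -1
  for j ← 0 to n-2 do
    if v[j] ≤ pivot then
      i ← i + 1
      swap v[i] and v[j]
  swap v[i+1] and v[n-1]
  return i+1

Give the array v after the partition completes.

pivot = v[7] = 4; i = -1
j=0: v[0]=5 > 4 → no swap
j=1: v[1]=3 ≤ 4 → i=0, swap v[0],v[1] → 3 5 5 5 4 5 3 4
j=2: v[2]=5 > 4 → no swap
j=3: v[3]=5 > 4 → no swap
j=4: v[4]=4 ≤ 4 → i=1, swap v[1],v[4] → 3 4 5 5 5 5 3 4
j=5: v[5]=5 > 4 → no swap
j=6: v[6]=3 ≤ 4 → i=2, swap v[2],v[6] → 3 4 3 5 5 5 5 4
final swap v[3],v[7] → 3 4 3 4 5 5 5 5; return 3

3 4 3 4 5 5 5 5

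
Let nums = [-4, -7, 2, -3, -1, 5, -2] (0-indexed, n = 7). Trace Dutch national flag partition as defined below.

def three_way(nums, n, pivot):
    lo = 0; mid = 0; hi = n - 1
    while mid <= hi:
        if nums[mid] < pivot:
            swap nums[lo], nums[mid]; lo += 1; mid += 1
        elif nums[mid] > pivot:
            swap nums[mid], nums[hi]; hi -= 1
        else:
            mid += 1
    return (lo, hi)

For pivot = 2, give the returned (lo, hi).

pivot = 2; lo=0, mid=0, hi=6
nums[mid]=-4<2: swap nums[0],nums[0]; lo=1,mid=1 → [-4, -7, 2, -3, -1, 5, -2]
nums[mid]=-7<2: swap nums[1],nums[1]; lo=2,mid=2 → [-4, -7, 2, -3, -1, 5, -2]
nums[mid]=2=2: mid=3
nums[mid]=-3<2: swap nums[2],nums[3]; lo=3,mid=4 → [-4, -7, -3, 2, -1, 5, -2]
nums[mid]=-1<2: swap nums[3],nums[4]; lo=4,mid=5 → [-4, -7, -3, -1, 2, 5, -2]
nums[mid]=5>2: swap nums[5],nums[6]; hi=5 → [-4, -7, -3, -1, 2, -2, 5]
nums[mid]=-2<2: swap nums[4],nums[5]; lo=5,mid=6 → [-4, -7, -3, -1, -2, 2, 5]
end: lo=5, hi=5; nums = [-4, -7, -3, -1, -2, 2, 5]

(5, 5)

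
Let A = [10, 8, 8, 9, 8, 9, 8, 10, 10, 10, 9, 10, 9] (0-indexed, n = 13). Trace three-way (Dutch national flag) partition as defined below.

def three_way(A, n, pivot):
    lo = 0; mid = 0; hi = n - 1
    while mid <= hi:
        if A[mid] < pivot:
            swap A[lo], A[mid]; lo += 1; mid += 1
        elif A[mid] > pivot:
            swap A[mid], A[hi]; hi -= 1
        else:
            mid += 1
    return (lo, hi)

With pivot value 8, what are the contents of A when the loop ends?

lo=0 mid=0 hi=12
10>8: swap(0,12), hi=11 ⇒ [9, 8, 8, 9, 8, 9, 8, 10, 10, 10, 9, 10, 10]
9>8: swap(0,11), hi=10 ⇒ [10, 8, 8, 9, 8, 9, 8, 10, 10, 10, 9, 9, 10]
10>8: swap(0,10), hi=9 ⇒ [9, 8, 8, 9, 8, 9, 8, 10, 10, 10, 10, 9, 10]
9>8: swap(0,9), hi=8 ⇒ [10, 8, 8, 9, 8, 9, 8, 10, 10, 9, 10, 9, 10]
10>8: swap(0,8), hi=7 ⇒ [10, 8, 8, 9, 8, 9, 8, 10, 10, 9, 10, 9, 10]
10>8: swap(0,7), hi=6 ⇒ [10, 8, 8, 9, 8, 9, 8, 10, 10, 9, 10, 9, 10]
10>8: swap(0,6), hi=5 ⇒ [8, 8, 8, 9, 8, 9, 10, 10, 10, 9, 10, 9, 10]
8=8: mid=1
8=8: mid=2
8=8: mid=3
9>8: swap(3,5), hi=4 ⇒ [8, 8, 8, 9, 8, 9, 10, 10, 10, 9, 10, 9, 10]
9>8: swap(3,4), hi=3 ⇒ [8, 8, 8, 8, 9, 9, 10, 10, 10, 9, 10, 9, 10]
8=8: mid=4
done. lo=0 hi=3; A=[8, 8, 8, 8, 9, 9, 10, 10, 10, 9, 10, 9, 10]

[8, 8, 8, 8, 9, 9, 10, 10, 10, 9, 10, 9, 10]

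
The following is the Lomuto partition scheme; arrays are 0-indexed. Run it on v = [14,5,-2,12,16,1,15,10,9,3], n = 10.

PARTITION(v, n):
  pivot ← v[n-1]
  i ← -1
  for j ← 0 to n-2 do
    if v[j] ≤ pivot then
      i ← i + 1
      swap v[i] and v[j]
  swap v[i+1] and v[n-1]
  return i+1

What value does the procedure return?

pivot=3, i=-1
j=0: 14>3, skip
j=1: 5>3, skip
j=2: -2≤3, i=0, swap(0,2) ⇒ [-2,5,14,12,16,1,15,10,9,3]
j=3: 12>3, skip
j=4: 16>3, skip
j=5: 1≤3, i=1, swap(1,5) ⇒ [-2,1,14,12,16,5,15,10,9,3]
j=6: 15>3, skip
j=7: 10>3, skip
j=8: 9>3, skip
swap(2,9) ⇒ [-2,1,3,12,16,5,15,10,9,14]; return 2

2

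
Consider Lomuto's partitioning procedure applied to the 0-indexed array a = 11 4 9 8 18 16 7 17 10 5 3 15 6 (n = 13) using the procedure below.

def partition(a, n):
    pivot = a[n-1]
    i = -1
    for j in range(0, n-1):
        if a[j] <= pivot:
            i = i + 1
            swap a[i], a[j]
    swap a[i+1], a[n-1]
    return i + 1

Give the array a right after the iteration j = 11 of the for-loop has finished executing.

pivot = a[12] = 6; i = -1
j=0: a[0]=11 > 6 → no swap
j=1: a[1]=4 ≤ 6 → i=0, swap a[0],a[1] → 4 11 9 8 18 16 7 17 10 5 3 15 6
j=2: a[2]=9 > 6 → no swap
j=3: a[3]=8 > 6 → no swap
j=4: a[4]=18 > 6 → no swap
j=5: a[5]=16 > 6 → no swap
j=6: a[6]=7 > 6 → no swap
j=7: a[7]=17 > 6 → no swap
j=8: a[8]=10 > 6 → no swap
j=9: a[9]=5 ≤ 6 → i=1, swap a[1],a[9] → 4 5 9 8 18 16 7 17 10 11 3 15 6
j=10: a[10]=3 ≤ 6 → i=2, swap a[2],a[10] → 4 5 3 8 18 16 7 17 10 11 9 15 6
j=11: a[11]=15 > 6 → no swap
(after j=11) a = 4 5 3 8 18 16 7 17 10 11 9 15 6

4 5 3 8 18 16 7 17 10 11 9 15 6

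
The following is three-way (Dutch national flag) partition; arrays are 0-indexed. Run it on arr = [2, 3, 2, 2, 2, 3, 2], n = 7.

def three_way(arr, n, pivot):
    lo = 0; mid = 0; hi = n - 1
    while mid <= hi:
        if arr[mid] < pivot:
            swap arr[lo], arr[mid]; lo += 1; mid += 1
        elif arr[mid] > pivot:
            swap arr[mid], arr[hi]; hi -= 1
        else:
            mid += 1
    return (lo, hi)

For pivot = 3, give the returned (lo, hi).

pivot = 3; lo=0, mid=0, hi=6
arr[mid]=2<3: swap arr[0],arr[0]; lo=1,mid=1 → [2, 3, 2, 2, 2, 3, 2]
arr[mid]=3=3: mid=2
arr[mid]=2<3: swap arr[1],arr[2]; lo=2,mid=3 → [2, 2, 3, 2, 2, 3, 2]
arr[mid]=2<3: swap arr[2],arr[3]; lo=3,mid=4 → [2, 2, 2, 3, 2, 3, 2]
arr[mid]=2<3: swap arr[3],arr[4]; lo=4,mid=5 → [2, 2, 2, 2, 3, 3, 2]
arr[mid]=3=3: mid=6
arr[mid]=2<3: swap arr[4],arr[6]; lo=5,mid=7 → [2, 2, 2, 2, 2, 3, 3]
end: lo=5, hi=6; arr = [2, 2, 2, 2, 2, 3, 3]

(5, 6)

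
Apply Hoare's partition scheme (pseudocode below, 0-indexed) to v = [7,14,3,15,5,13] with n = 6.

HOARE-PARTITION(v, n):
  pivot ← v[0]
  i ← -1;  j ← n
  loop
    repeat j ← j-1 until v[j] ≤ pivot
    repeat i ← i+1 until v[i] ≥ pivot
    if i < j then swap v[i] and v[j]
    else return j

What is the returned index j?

pivot=7
j stops at 4 (5), i stops at 0 (7); swap ⇒ [5,14,3,15,7,13]
j stops at 2 (3), i stops at 1 (14); swap ⇒ [5,3,14,15,7,13]
j stops at 1, i stops at 2; i≥j ⇒ return 1. v=[5,3,14,15,7,13]

1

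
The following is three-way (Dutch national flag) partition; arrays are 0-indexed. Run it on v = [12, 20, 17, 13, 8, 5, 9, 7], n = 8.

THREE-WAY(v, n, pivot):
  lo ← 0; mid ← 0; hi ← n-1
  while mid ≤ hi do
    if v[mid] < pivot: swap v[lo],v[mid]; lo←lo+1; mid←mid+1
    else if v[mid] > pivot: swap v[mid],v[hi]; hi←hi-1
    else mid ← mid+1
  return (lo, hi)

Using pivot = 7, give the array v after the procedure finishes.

lo=0 mid=0 hi=7
12>7: swap(0,7), hi=6 ⇒ [7, 20, 17, 13, 8, 5, 9, 12]
7=7: mid=1
20>7: swap(1,6), hi=5 ⇒ [7, 9, 17, 13, 8, 5, 20, 12]
9>7: swap(1,5), hi=4 ⇒ [7, 5, 17, 13, 8, 9, 20, 12]
5<7: swap(0,1), lo=1 mid=2 ⇒ [5, 7, 17, 13, 8, 9, 20, 12]
17>7: swap(2,4), hi=3 ⇒ [5, 7, 8, 13, 17, 9, 20, 12]
8>7: swap(2,3), hi=2 ⇒ [5, 7, 13, 8, 17, 9, 20, 12]
13>7: swap(2,2), hi=1 ⇒ [5, 7, 13, 8, 17, 9, 20, 12]
done. lo=1 hi=1; v=[5, 7, 13, 8, 17, 9, 20, 12]

[5, 7, 13, 8, 17, 9, 20, 12]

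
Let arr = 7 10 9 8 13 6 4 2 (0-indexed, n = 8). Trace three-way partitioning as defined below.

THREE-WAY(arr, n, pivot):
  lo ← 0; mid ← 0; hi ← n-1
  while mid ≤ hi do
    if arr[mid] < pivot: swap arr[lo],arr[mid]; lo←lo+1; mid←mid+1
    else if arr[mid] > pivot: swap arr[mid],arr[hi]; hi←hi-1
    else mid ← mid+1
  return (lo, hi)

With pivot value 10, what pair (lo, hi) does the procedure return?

(6, 6)

pivot = 10; lo=0, mid=0, hi=7
arr[mid]=7<10: swap arr[0],arr[0]; lo=1,mid=1 → 7 10 9 8 13 6 4 2
arr[mid]=10=10: mid=2
arr[mid]=9<10: swap arr[1],arr[2]; lo=2,mid=3 → 7 9 10 8 13 6 4 2
arr[mid]=8<10: swap arr[2],arr[3]; lo=3,mid=4 → 7 9 8 10 13 6 4 2
arr[mid]=13>10: swap arr[4],arr[7]; hi=6 → 7 9 8 10 2 6 4 13
arr[mid]=2<10: swap arr[3],arr[4]; lo=4,mid=5 → 7 9 8 2 10 6 4 13
arr[mid]=6<10: swap arr[4],arr[5]; lo=5,mid=6 → 7 9 8 2 6 10 4 13
arr[mid]=4<10: swap arr[5],arr[6]; lo=6,mid=7 → 7 9 8 2 6 4 10 13
end: lo=6, hi=6; arr = 7 9 8 2 6 4 10 13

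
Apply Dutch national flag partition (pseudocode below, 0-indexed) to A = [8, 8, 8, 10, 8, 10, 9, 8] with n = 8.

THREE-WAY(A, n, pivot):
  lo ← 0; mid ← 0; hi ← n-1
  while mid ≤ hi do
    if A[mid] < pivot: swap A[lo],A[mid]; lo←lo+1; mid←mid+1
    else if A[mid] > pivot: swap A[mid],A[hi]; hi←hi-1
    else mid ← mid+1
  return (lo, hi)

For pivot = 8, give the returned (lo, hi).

pivot = 8; lo=0, mid=0, hi=7
A[mid]=8=8: mid=1
A[mid]=8=8: mid=2
A[mid]=8=8: mid=3
A[mid]=10>8: swap A[3],A[7]; hi=6 → [8, 8, 8, 8, 8, 10, 9, 10]
A[mid]=8=8: mid=4
A[mid]=8=8: mid=5
A[mid]=10>8: swap A[5],A[6]; hi=5 → [8, 8, 8, 8, 8, 9, 10, 10]
A[mid]=9>8: swap A[5],A[5]; hi=4 → [8, 8, 8, 8, 8, 9, 10, 10]
end: lo=0, hi=4; A = [8, 8, 8, 8, 8, 9, 10, 10]

(0, 4)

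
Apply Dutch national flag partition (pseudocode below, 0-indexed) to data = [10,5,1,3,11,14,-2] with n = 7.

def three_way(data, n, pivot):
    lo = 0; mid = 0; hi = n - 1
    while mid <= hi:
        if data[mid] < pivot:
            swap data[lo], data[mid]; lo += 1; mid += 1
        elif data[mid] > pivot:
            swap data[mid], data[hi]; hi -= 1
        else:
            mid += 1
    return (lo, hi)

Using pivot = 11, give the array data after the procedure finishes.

pivot = 11; lo=0, mid=0, hi=6
data[mid]=10<11: swap data[0],data[0]; lo=1,mid=1 → [10,5,1,3,11,14,-2]
data[mid]=5<11: swap data[1],data[1]; lo=2,mid=2 → [10,5,1,3,11,14,-2]
data[mid]=1<11: swap data[2],data[2]; lo=3,mid=3 → [10,5,1,3,11,14,-2]
data[mid]=3<11: swap data[3],data[3]; lo=4,mid=4 → [10,5,1,3,11,14,-2]
data[mid]=11=11: mid=5
data[mid]=14>11: swap data[5],data[6]; hi=5 → [10,5,1,3,11,-2,14]
data[mid]=-2<11: swap data[4],data[5]; lo=5,mid=6 → [10,5,1,3,-2,11,14]
end: lo=5, hi=5; data = [10,5,1,3,-2,11,14]

[10,5,1,3,-2,11,14]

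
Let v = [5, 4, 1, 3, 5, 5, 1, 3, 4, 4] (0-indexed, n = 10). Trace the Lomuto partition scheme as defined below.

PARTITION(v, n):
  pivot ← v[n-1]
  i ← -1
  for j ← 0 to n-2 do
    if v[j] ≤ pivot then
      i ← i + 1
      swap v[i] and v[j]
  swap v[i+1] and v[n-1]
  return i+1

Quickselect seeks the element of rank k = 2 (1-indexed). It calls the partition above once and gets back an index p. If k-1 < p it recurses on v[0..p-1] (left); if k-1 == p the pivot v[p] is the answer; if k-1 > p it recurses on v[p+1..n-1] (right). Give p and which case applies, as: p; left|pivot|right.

pivot = v[9] = 4; i = -1
j=0: v[0]=5 > 4 → no swap
j=1: v[1]=4 ≤ 4 → i=0, swap v[0],v[1] → [4, 5, 1, 3, 5, 5, 1, 3, 4, 4]
j=2: v[2]=1 ≤ 4 → i=1, swap v[1],v[2] → [4, 1, 5, 3, 5, 5, 1, 3, 4, 4]
j=3: v[3]=3 ≤ 4 → i=2, swap v[2],v[3] → [4, 1, 3, 5, 5, 5, 1, 3, 4, 4]
j=4: v[4]=5 > 4 → no swap
j=5: v[5]=5 > 4 → no swap
j=6: v[6]=1 ≤ 4 → i=3, swap v[3],v[6] → [4, 1, 3, 1, 5, 5, 5, 3, 4, 4]
j=7: v[7]=3 ≤ 4 → i=4, swap v[4],v[7] → [4, 1, 3, 1, 3, 5, 5, 5, 4, 4]
j=8: v[8]=4 ≤ 4 → i=5, swap v[5],v[8] → [4, 1, 3, 1, 3, 4, 5, 5, 5, 4]
final swap v[6],v[9] → [4, 1, 3, 1, 3, 4, 4, 5, 5, 5]; return 6
p = 6; k-1 = 1 < 6 ⇒ left

6; left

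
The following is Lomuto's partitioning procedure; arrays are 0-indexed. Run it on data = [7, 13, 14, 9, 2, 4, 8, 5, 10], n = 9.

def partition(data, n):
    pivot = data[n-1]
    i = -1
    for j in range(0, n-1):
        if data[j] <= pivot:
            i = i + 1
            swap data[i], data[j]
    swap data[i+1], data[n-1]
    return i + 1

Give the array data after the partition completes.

pivot = data[8] = 10; i = -1
j=0: data[0]=7 ≤ 10 → i=0, swap data[0],data[0] (no change) → [7, 13, 14, 9, 2, 4, 8, 5, 10]
j=1: data[1]=13 > 10 → no swap
j=2: data[2]=14 > 10 → no swap
j=3: data[3]=9 ≤ 10 → i=1, swap data[1],data[3] → [7, 9, 14, 13, 2, 4, 8, 5, 10]
j=4: data[4]=2 ≤ 10 → i=2, swap data[2],data[4] → [7, 9, 2, 13, 14, 4, 8, 5, 10]
j=5: data[5]=4 ≤ 10 → i=3, swap data[3],data[5] → [7, 9, 2, 4, 14, 13, 8, 5, 10]
j=6: data[6]=8 ≤ 10 → i=4, swap data[4],data[6] → [7, 9, 2, 4, 8, 13, 14, 5, 10]
j=7: data[7]=5 ≤ 10 → i=5, swap data[5],data[7] → [7, 9, 2, 4, 8, 5, 14, 13, 10]
final swap data[6],data[8] → [7, 9, 2, 4, 8, 5, 10, 13, 14]; return 6

[7, 9, 2, 4, 8, 5, 10, 13, 14]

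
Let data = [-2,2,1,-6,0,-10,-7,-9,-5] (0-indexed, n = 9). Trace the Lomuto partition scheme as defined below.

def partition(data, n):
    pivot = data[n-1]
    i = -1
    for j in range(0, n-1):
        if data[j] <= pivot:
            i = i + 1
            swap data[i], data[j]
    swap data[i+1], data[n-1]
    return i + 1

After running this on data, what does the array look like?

[-6,-10,-7,-9,-5,2,1,-2,0]

pivot = data[8] = -5; i = -1
j=0: data[0]=-2 > -5 → no swap
j=1: data[1]=2 > -5 → no swap
j=2: data[2]=1 > -5 → no swap
j=3: data[3]=-6 ≤ -5 → i=0, swap data[0],data[3] → [-6,2,1,-2,0,-10,-7,-9,-5]
j=4: data[4]=0 > -5 → no swap
j=5: data[5]=-10 ≤ -5 → i=1, swap data[1],data[5] → [-6,-10,1,-2,0,2,-7,-9,-5]
j=6: data[6]=-7 ≤ -5 → i=2, swap data[2],data[6] → [-6,-10,-7,-2,0,2,1,-9,-5]
j=7: data[7]=-9 ≤ -5 → i=3, swap data[3],data[7] → [-6,-10,-7,-9,0,2,1,-2,-5]
final swap data[4],data[8] → [-6,-10,-7,-9,-5,2,1,-2,0]; return 4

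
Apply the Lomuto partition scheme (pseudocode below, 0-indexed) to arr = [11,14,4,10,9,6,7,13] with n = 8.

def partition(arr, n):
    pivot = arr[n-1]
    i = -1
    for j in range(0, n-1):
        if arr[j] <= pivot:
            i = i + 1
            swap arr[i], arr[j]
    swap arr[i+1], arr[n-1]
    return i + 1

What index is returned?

6

pivot=13, i=-1
j=0: 11≤13, i=0, swap(0,0) ⇒ [11,14,4,10,9,6,7,13]
j=1: 14>13, skip
j=2: 4≤13, i=1, swap(1,2) ⇒ [11,4,14,10,9,6,7,13]
j=3: 10≤13, i=2, swap(2,3) ⇒ [11,4,10,14,9,6,7,13]
j=4: 9≤13, i=3, swap(3,4) ⇒ [11,4,10,9,14,6,7,13]
j=5: 6≤13, i=4, swap(4,5) ⇒ [11,4,10,9,6,14,7,13]
j=6: 7≤13, i=5, swap(5,6) ⇒ [11,4,10,9,6,7,14,13]
swap(6,7) ⇒ [11,4,10,9,6,7,13,14]; return 6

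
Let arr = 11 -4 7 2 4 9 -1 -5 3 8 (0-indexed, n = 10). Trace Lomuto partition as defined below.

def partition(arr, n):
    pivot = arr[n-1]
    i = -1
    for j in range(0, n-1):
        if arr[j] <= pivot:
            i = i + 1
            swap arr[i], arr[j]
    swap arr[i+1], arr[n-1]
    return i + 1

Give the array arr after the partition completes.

-4 7 2 4 -1 -5 3 8 11 9

pivot=8, i=-1
j=0: 11>8, skip
j=1: -4≤8, i=0, swap(0,1) ⇒ -4 11 7 2 4 9 -1 -5 3 8
j=2: 7≤8, i=1, swap(1,2) ⇒ -4 7 11 2 4 9 -1 -5 3 8
j=3: 2≤8, i=2, swap(2,3) ⇒ -4 7 2 11 4 9 -1 -5 3 8
j=4: 4≤8, i=3, swap(3,4) ⇒ -4 7 2 4 11 9 -1 -5 3 8
j=5: 9>8, skip
j=6: -1≤8, i=4, swap(4,6) ⇒ -4 7 2 4 -1 9 11 -5 3 8
j=7: -5≤8, i=5, swap(5,7) ⇒ -4 7 2 4 -1 -5 11 9 3 8
j=8: 3≤8, i=6, swap(6,8) ⇒ -4 7 2 4 -1 -5 3 9 11 8
swap(7,9) ⇒ -4 7 2 4 -1 -5 3 8 11 9; return 7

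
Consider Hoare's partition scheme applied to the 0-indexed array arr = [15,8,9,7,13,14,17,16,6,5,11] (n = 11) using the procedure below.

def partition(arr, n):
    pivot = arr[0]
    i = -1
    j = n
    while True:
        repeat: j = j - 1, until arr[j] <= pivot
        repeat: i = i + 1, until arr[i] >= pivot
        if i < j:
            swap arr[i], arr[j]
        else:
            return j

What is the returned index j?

pivot = arr[0] = 15; i = -1, j = 11
j→10 (arr[10]=11≤15), i→0 (arr[0]=15≥15); i<j, swap → [11,8,9,7,13,14,17,16,6,5,15]
j→9 (arr[9]=5≤15), i→6 (arr[6]=17≥15); i<j, swap → [11,8,9,7,13,14,5,16,6,17,15]
j→8 (arr[8]=6≤15), i→7 (arr[7]=16≥15); i<j, swap → [11,8,9,7,13,14,5,6,16,17,15]
j→7, i→8; i≥j, return j=7. arr = [11,8,9,7,13,14,5,6,16,17,15]

7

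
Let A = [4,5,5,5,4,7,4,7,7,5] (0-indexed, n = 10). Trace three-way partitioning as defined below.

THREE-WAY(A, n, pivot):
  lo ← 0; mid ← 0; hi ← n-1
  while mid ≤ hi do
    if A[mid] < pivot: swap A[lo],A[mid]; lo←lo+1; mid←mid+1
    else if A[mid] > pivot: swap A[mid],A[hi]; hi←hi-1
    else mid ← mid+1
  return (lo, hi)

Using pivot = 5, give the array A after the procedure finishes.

[4,4,4,5,5,5,5,7,7,7]

lo=0 mid=0 hi=9
4<5: swap(0,0), lo=1 mid=1 ⇒ [4,5,5,5,4,7,4,7,7,5]
5=5: mid=2
5=5: mid=3
5=5: mid=4
4<5: swap(1,4), lo=2 mid=5 ⇒ [4,4,5,5,5,7,4,7,7,5]
7>5: swap(5,9), hi=8 ⇒ [4,4,5,5,5,5,4,7,7,7]
5=5: mid=6
4<5: swap(2,6), lo=3 mid=7 ⇒ [4,4,4,5,5,5,5,7,7,7]
7>5: swap(7,8), hi=7 ⇒ [4,4,4,5,5,5,5,7,7,7]
7>5: swap(7,7), hi=6 ⇒ [4,4,4,5,5,5,5,7,7,7]
done. lo=3 hi=6; A=[4,4,4,5,5,5,5,7,7,7]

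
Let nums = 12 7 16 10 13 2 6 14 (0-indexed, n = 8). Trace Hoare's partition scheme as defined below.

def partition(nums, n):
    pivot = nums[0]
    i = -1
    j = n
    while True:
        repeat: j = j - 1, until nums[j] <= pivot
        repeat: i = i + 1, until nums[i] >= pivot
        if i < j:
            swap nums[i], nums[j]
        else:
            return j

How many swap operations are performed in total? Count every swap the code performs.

pivot=12
j stops at 6 (6), i stops at 0 (12); swap ⇒ 6 7 16 10 13 2 12 14
j stops at 5 (2), i stops at 2 (16); swap ⇒ 6 7 2 10 13 16 12 14
j stops at 3, i stops at 4; i≥j ⇒ return 3. nums=6 7 2 10 13 16 12 14

2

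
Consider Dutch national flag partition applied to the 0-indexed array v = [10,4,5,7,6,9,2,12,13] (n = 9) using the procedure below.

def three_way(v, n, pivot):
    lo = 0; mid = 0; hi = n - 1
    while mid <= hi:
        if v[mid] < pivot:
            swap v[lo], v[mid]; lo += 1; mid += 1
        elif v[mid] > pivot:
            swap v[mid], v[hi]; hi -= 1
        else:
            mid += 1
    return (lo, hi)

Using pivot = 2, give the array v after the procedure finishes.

[2,5,7,6,9,4,12,13,10]

lo=0 mid=0 hi=8
10>2: swap(0,8), hi=7 ⇒ [13,4,5,7,6,9,2,12,10]
13>2: swap(0,7), hi=6 ⇒ [12,4,5,7,6,9,2,13,10]
12>2: swap(0,6), hi=5 ⇒ [2,4,5,7,6,9,12,13,10]
2=2: mid=1
4>2: swap(1,5), hi=4 ⇒ [2,9,5,7,6,4,12,13,10]
9>2: swap(1,4), hi=3 ⇒ [2,6,5,7,9,4,12,13,10]
6>2: swap(1,3), hi=2 ⇒ [2,7,5,6,9,4,12,13,10]
7>2: swap(1,2), hi=1 ⇒ [2,5,7,6,9,4,12,13,10]
5>2: swap(1,1), hi=0 ⇒ [2,5,7,6,9,4,12,13,10]
done. lo=0 hi=0; v=[2,5,7,6,9,4,12,13,10]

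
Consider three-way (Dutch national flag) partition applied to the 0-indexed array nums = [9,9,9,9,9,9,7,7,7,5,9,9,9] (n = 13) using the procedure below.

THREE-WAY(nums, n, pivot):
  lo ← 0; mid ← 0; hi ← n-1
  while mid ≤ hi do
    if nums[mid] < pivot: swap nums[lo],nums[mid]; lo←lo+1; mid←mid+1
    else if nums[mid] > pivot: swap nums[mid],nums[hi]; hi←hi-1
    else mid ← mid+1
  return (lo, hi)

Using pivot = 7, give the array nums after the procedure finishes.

pivot = 7; lo=0, mid=0, hi=12
nums[mid]=9>7: swap nums[0],nums[12]; hi=11 → [9,9,9,9,9,9,7,7,7,5,9,9,9]
nums[mid]=9>7: swap nums[0],nums[11]; hi=10 → [9,9,9,9,9,9,7,7,7,5,9,9,9]
nums[mid]=9>7: swap nums[0],nums[10]; hi=9 → [9,9,9,9,9,9,7,7,7,5,9,9,9]
nums[mid]=9>7: swap nums[0],nums[9]; hi=8 → [5,9,9,9,9,9,7,7,7,9,9,9,9]
nums[mid]=5<7: swap nums[0],nums[0]; lo=1,mid=1 → [5,9,9,9,9,9,7,7,7,9,9,9,9]
nums[mid]=9>7: swap nums[1],nums[8]; hi=7 → [5,7,9,9,9,9,7,7,9,9,9,9,9]
nums[mid]=7=7: mid=2
nums[mid]=9>7: swap nums[2],nums[7]; hi=6 → [5,7,7,9,9,9,7,9,9,9,9,9,9]
nums[mid]=7=7: mid=3
nums[mid]=9>7: swap nums[3],nums[6]; hi=5 → [5,7,7,7,9,9,9,9,9,9,9,9,9]
nums[mid]=7=7: mid=4
nums[mid]=9>7: swap nums[4],nums[5]; hi=4 → [5,7,7,7,9,9,9,9,9,9,9,9,9]
nums[mid]=9>7: swap nums[4],nums[4]; hi=3 → [5,7,7,7,9,9,9,9,9,9,9,9,9]
end: lo=1, hi=3; nums = [5,7,7,7,9,9,9,9,9,9,9,9,9]

[5,7,7,7,9,9,9,9,9,9,9,9,9]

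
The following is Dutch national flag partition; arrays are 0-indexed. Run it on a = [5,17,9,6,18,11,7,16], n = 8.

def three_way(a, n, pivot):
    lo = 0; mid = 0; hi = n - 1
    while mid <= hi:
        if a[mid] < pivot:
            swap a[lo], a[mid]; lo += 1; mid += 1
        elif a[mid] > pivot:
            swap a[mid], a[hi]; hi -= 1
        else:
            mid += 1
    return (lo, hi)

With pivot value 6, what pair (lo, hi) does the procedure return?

pivot = 6; lo=0, mid=0, hi=7
a[mid]=5<6: swap a[0],a[0]; lo=1,mid=1 → [5,17,9,6,18,11,7,16]
a[mid]=17>6: swap a[1],a[7]; hi=6 → [5,16,9,6,18,11,7,17]
a[mid]=16>6: swap a[1],a[6]; hi=5 → [5,7,9,6,18,11,16,17]
a[mid]=7>6: swap a[1],a[5]; hi=4 → [5,11,9,6,18,7,16,17]
a[mid]=11>6: swap a[1],a[4]; hi=3 → [5,18,9,6,11,7,16,17]
a[mid]=18>6: swap a[1],a[3]; hi=2 → [5,6,9,18,11,7,16,17]
a[mid]=6=6: mid=2
a[mid]=9>6: swap a[2],a[2]; hi=1 → [5,6,9,18,11,7,16,17]
end: lo=1, hi=1; a = [5,6,9,18,11,7,16,17]

(1, 1)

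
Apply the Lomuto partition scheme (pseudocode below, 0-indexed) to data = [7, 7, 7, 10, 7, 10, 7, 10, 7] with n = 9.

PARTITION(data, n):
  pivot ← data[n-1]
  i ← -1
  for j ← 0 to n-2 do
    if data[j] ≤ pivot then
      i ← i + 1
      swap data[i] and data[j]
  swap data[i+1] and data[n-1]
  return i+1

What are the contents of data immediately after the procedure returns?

pivot=7, i=-1
j=0: 7≤7, i=0, swap(0,0) ⇒ [7, 7, 7, 10, 7, 10, 7, 10, 7]
j=1: 7≤7, i=1, swap(1,1) ⇒ [7, 7, 7, 10, 7, 10, 7, 10, 7]
j=2: 7≤7, i=2, swap(2,2) ⇒ [7, 7, 7, 10, 7, 10, 7, 10, 7]
j=3: 10>7, skip
j=4: 7≤7, i=3, swap(3,4) ⇒ [7, 7, 7, 7, 10, 10, 7, 10, 7]
j=5: 10>7, skip
j=6: 7≤7, i=4, swap(4,6) ⇒ [7, 7, 7, 7, 7, 10, 10, 10, 7]
j=7: 10>7, skip
swap(5,8) ⇒ [7, 7, 7, 7, 7, 7, 10, 10, 10]; return 5

[7, 7, 7, 7, 7, 7, 10, 10, 10]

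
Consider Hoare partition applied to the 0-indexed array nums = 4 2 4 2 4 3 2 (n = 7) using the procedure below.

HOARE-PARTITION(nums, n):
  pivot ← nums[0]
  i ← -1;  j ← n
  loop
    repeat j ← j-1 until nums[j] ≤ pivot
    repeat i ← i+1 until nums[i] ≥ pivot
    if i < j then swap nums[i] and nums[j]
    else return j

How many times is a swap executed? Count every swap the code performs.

pivot=4
j stops at 6 (2), i stops at 0 (4); swap ⇒ 2 2 4 2 4 3 4
j stops at 5 (3), i stops at 2 (4); swap ⇒ 2 2 3 2 4 4 4
j stops at 4, i stops at 4; i≥j ⇒ return 4. nums=2 2 3 2 4 4 4

2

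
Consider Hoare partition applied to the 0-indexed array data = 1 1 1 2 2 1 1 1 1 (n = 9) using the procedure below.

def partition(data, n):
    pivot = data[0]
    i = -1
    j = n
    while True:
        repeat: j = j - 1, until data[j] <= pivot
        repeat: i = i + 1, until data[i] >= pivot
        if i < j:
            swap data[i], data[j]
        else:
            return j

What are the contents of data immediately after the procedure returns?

1 1 1 1 2 2 1 1 1

pivot=1
j stops at 8 (1), i stops at 0 (1); swap ⇒ 1 1 1 2 2 1 1 1 1
j stops at 7 (1), i stops at 1 (1); swap ⇒ 1 1 1 2 2 1 1 1 1
j stops at 6 (1), i stops at 2 (1); swap ⇒ 1 1 1 2 2 1 1 1 1
j stops at 5 (1), i stops at 3 (2); swap ⇒ 1 1 1 1 2 2 1 1 1
j stops at 3, i stops at 4; i≥j ⇒ return 3. data=1 1 1 1 2 2 1 1 1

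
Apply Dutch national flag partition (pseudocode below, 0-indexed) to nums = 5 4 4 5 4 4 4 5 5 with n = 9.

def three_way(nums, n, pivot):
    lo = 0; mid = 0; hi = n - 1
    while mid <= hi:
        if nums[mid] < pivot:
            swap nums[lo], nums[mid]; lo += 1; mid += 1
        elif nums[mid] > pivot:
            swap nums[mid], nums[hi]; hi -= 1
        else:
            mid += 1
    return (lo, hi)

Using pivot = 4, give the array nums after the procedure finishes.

lo=0 mid=0 hi=8
5>4: swap(0,8), hi=7 ⇒ 5 4 4 5 4 4 4 5 5
5>4: swap(0,7), hi=6 ⇒ 5 4 4 5 4 4 4 5 5
5>4: swap(0,6), hi=5 ⇒ 4 4 4 5 4 4 5 5 5
4=4: mid=1
4=4: mid=2
4=4: mid=3
5>4: swap(3,5), hi=4 ⇒ 4 4 4 4 4 5 5 5 5
4=4: mid=4
4=4: mid=5
done. lo=0 hi=4; nums=4 4 4 4 4 5 5 5 5

4 4 4 4 4 5 5 5 5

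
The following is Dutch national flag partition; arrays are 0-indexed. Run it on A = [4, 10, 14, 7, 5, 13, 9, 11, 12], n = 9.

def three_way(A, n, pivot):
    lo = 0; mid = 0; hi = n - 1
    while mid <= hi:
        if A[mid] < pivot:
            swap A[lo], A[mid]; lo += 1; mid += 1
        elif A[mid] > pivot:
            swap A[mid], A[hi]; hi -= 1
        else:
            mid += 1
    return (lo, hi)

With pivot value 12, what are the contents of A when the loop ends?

lo=0 mid=0 hi=8
4<12: swap(0,0), lo=1 mid=1 ⇒ [4, 10, 14, 7, 5, 13, 9, 11, 12]
10<12: swap(1,1), lo=2 mid=2 ⇒ [4, 10, 14, 7, 5, 13, 9, 11, 12]
14>12: swap(2,8), hi=7 ⇒ [4, 10, 12, 7, 5, 13, 9, 11, 14]
12=12: mid=3
7<12: swap(2,3), lo=3 mid=4 ⇒ [4, 10, 7, 12, 5, 13, 9, 11, 14]
5<12: swap(3,4), lo=4 mid=5 ⇒ [4, 10, 7, 5, 12, 13, 9, 11, 14]
13>12: swap(5,7), hi=6 ⇒ [4, 10, 7, 5, 12, 11, 9, 13, 14]
11<12: swap(4,5), lo=5 mid=6 ⇒ [4, 10, 7, 5, 11, 12, 9, 13, 14]
9<12: swap(5,6), lo=6 mid=7 ⇒ [4, 10, 7, 5, 11, 9, 12, 13, 14]
done. lo=6 hi=6; A=[4, 10, 7, 5, 11, 9, 12, 13, 14]

[4, 10, 7, 5, 11, 9, 12, 13, 14]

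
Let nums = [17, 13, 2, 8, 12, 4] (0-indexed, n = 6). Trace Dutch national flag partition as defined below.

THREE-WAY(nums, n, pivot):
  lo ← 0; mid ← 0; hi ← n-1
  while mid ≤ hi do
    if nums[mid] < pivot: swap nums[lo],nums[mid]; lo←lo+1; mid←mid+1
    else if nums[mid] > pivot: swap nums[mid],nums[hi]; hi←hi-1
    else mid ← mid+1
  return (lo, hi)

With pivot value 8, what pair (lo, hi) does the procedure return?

lo=0 mid=0 hi=5
17>8: swap(0,5), hi=4 ⇒ [4, 13, 2, 8, 12, 17]
4<8: swap(0,0), lo=1 mid=1 ⇒ [4, 13, 2, 8, 12, 17]
13>8: swap(1,4), hi=3 ⇒ [4, 12, 2, 8, 13, 17]
12>8: swap(1,3), hi=2 ⇒ [4, 8, 2, 12, 13, 17]
8=8: mid=2
2<8: swap(1,2), lo=2 mid=3 ⇒ [4, 2, 8, 12, 13, 17]
done. lo=2 hi=2; nums=[4, 2, 8, 12, 13, 17]

(2, 2)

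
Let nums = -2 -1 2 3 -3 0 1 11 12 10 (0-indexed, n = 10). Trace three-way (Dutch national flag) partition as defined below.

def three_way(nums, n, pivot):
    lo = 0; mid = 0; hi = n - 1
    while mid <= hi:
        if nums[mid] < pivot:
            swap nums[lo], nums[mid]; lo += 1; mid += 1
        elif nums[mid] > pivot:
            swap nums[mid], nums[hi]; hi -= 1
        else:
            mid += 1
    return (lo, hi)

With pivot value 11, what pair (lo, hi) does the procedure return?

lo=0 mid=0 hi=9
-2<11: swap(0,0), lo=1 mid=1 ⇒ -2 -1 2 3 -3 0 1 11 12 10
-1<11: swap(1,1), lo=2 mid=2 ⇒ -2 -1 2 3 -3 0 1 11 12 10
2<11: swap(2,2), lo=3 mid=3 ⇒ -2 -1 2 3 -3 0 1 11 12 10
3<11: swap(3,3), lo=4 mid=4 ⇒ -2 -1 2 3 -3 0 1 11 12 10
-3<11: swap(4,4), lo=5 mid=5 ⇒ -2 -1 2 3 -3 0 1 11 12 10
0<11: swap(5,5), lo=6 mid=6 ⇒ -2 -1 2 3 -3 0 1 11 12 10
1<11: swap(6,6), lo=7 mid=7 ⇒ -2 -1 2 3 -3 0 1 11 12 10
11=11: mid=8
12>11: swap(8,9), hi=8 ⇒ -2 -1 2 3 -3 0 1 11 10 12
10<11: swap(7,8), lo=8 mid=9 ⇒ -2 -1 2 3 -3 0 1 10 11 12
done. lo=8 hi=8; nums=-2 -1 2 3 -3 0 1 10 11 12

(8, 8)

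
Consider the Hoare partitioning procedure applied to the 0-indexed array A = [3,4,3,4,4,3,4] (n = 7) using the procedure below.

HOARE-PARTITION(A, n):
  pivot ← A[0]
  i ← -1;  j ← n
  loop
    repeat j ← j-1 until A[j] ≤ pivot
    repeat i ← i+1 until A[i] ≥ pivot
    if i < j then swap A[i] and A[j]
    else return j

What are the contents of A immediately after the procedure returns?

[3,3,4,4,4,3,4]

pivot = A[0] = 3; i = -1, j = 7
j→5 (A[5]=3≤3), i→0 (A[0]=3≥3); i<j, swap → [3,4,3,4,4,3,4]
j→2 (A[2]=3≤3), i→1 (A[1]=4≥3); i<j, swap → [3,3,4,4,4,3,4]
j→1, i→2; i≥j, return j=1. A = [3,3,4,4,4,3,4]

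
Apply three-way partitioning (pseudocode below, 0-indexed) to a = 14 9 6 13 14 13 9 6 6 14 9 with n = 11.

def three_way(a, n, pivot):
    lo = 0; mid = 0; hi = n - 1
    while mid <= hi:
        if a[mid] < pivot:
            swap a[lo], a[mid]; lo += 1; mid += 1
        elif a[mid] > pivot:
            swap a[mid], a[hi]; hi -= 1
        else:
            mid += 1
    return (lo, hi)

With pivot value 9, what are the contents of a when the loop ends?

6 6 6 9 9 9 13 14 14 13 14

lo=0 mid=0 hi=10
14>9: swap(0,10), hi=9 ⇒ 9 9 6 13 14 13 9 6 6 14 14
9=9: mid=1
9=9: mid=2
6<9: swap(0,2), lo=1 mid=3 ⇒ 6 9 9 13 14 13 9 6 6 14 14
13>9: swap(3,9), hi=8 ⇒ 6 9 9 14 14 13 9 6 6 13 14
14>9: swap(3,8), hi=7 ⇒ 6 9 9 6 14 13 9 6 14 13 14
6<9: swap(1,3), lo=2 mid=4 ⇒ 6 6 9 9 14 13 9 6 14 13 14
14>9: swap(4,7), hi=6 ⇒ 6 6 9 9 6 13 9 14 14 13 14
6<9: swap(2,4), lo=3 mid=5 ⇒ 6 6 6 9 9 13 9 14 14 13 14
13>9: swap(5,6), hi=5 ⇒ 6 6 6 9 9 9 13 14 14 13 14
9=9: mid=6
done. lo=3 hi=5; a=6 6 6 9 9 9 13 14 14 13 14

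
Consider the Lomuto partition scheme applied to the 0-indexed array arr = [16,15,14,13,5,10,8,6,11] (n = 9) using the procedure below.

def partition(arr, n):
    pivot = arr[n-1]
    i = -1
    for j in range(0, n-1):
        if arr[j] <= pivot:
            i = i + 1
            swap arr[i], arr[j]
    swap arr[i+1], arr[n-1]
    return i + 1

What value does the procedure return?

4

pivot = arr[8] = 11; i = -1
j=0: arr[0]=16 > 11 → no swap
j=1: arr[1]=15 > 11 → no swap
j=2: arr[2]=14 > 11 → no swap
j=3: arr[3]=13 > 11 → no swap
j=4: arr[4]=5 ≤ 11 → i=0, swap arr[0],arr[4] → [5,15,14,13,16,10,8,6,11]
j=5: arr[5]=10 ≤ 11 → i=1, swap arr[1],arr[5] → [5,10,14,13,16,15,8,6,11]
j=6: arr[6]=8 ≤ 11 → i=2, swap arr[2],arr[6] → [5,10,8,13,16,15,14,6,11]
j=7: arr[7]=6 ≤ 11 → i=3, swap arr[3],arr[7] → [5,10,8,6,16,15,14,13,11]
final swap arr[4],arr[8] → [5,10,8,6,11,15,14,13,16]; return 4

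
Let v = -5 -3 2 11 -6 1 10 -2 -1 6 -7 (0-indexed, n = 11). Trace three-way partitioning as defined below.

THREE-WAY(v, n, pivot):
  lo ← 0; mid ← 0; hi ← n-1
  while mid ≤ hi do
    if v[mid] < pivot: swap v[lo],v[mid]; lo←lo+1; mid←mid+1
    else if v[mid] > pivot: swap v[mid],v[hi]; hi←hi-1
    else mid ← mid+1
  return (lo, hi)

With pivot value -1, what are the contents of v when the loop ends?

pivot = -1; lo=0, mid=0, hi=10
v[mid]=-5<-1: swap v[0],v[0]; lo=1,mid=1 → -5 -3 2 11 -6 1 10 -2 -1 6 -7
v[mid]=-3<-1: swap v[1],v[1]; lo=2,mid=2 → -5 -3 2 11 -6 1 10 -2 -1 6 -7
v[mid]=2>-1: swap v[2],v[10]; hi=9 → -5 -3 -7 11 -6 1 10 -2 -1 6 2
v[mid]=-7<-1: swap v[2],v[2]; lo=3,mid=3 → -5 -3 -7 11 -6 1 10 -2 -1 6 2
v[mid]=11>-1: swap v[3],v[9]; hi=8 → -5 -3 -7 6 -6 1 10 -2 -1 11 2
v[mid]=6>-1: swap v[3],v[8]; hi=7 → -5 -3 -7 -1 -6 1 10 -2 6 11 2
v[mid]=-1=-1: mid=4
v[mid]=-6<-1: swap v[3],v[4]; lo=4,mid=5 → -5 -3 -7 -6 -1 1 10 -2 6 11 2
v[mid]=1>-1: swap v[5],v[7]; hi=6 → -5 -3 -7 -6 -1 -2 10 1 6 11 2
v[mid]=-2<-1: swap v[4],v[5]; lo=5,mid=6 → -5 -3 -7 -6 -2 -1 10 1 6 11 2
v[mid]=10>-1: swap v[6],v[6]; hi=5 → -5 -3 -7 -6 -2 -1 10 1 6 11 2
end: lo=5, hi=5; v = -5 -3 -7 -6 -2 -1 10 1 6 11 2

-5 -3 -7 -6 -2 -1 10 1 6 11 2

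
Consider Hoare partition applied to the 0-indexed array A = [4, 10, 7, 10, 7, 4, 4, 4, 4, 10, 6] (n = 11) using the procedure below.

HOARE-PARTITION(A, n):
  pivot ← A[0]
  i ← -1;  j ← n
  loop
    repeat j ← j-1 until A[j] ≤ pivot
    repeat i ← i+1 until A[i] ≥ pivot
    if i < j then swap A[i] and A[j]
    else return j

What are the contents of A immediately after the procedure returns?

pivot=4
j stops at 8 (4), i stops at 0 (4); swap ⇒ [4, 10, 7, 10, 7, 4, 4, 4, 4, 10, 6]
j stops at 7 (4), i stops at 1 (10); swap ⇒ [4, 4, 7, 10, 7, 4, 4, 10, 4, 10, 6]
j stops at 6 (4), i stops at 2 (7); swap ⇒ [4, 4, 4, 10, 7, 4, 7, 10, 4, 10, 6]
j stops at 5 (4), i stops at 3 (10); swap ⇒ [4, 4, 4, 4, 7, 10, 7, 10, 4, 10, 6]
j stops at 3, i stops at 4; i≥j ⇒ return 3. A=[4, 4, 4, 4, 7, 10, 7, 10, 4, 10, 6]

[4, 4, 4, 4, 7, 10, 7, 10, 4, 10, 6]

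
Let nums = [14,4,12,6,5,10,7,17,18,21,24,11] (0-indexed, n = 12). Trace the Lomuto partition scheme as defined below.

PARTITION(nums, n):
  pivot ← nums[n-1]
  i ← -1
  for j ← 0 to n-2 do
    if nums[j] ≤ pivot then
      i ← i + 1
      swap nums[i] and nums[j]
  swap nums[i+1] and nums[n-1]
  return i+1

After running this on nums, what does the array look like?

[4,6,5,10,7,11,12,17,18,21,24,14]

pivot = nums[11] = 11; i = -1
j=0: nums[0]=14 > 11 → no swap
j=1: nums[1]=4 ≤ 11 → i=0, swap nums[0],nums[1] → [4,14,12,6,5,10,7,17,18,21,24,11]
j=2: nums[2]=12 > 11 → no swap
j=3: nums[3]=6 ≤ 11 → i=1, swap nums[1],nums[3] → [4,6,12,14,5,10,7,17,18,21,24,11]
j=4: nums[4]=5 ≤ 11 → i=2, swap nums[2],nums[4] → [4,6,5,14,12,10,7,17,18,21,24,11]
j=5: nums[5]=10 ≤ 11 → i=3, swap nums[3],nums[5] → [4,6,5,10,12,14,7,17,18,21,24,11]
j=6: nums[6]=7 ≤ 11 → i=4, swap nums[4],nums[6] → [4,6,5,10,7,14,12,17,18,21,24,11]
j=7: nums[7]=17 > 11 → no swap
j=8: nums[8]=18 > 11 → no swap
j=9: nums[9]=21 > 11 → no swap
j=10: nums[10]=24 > 11 → no swap
final swap nums[5],nums[11] → [4,6,5,10,7,11,12,17,18,21,24,14]; return 5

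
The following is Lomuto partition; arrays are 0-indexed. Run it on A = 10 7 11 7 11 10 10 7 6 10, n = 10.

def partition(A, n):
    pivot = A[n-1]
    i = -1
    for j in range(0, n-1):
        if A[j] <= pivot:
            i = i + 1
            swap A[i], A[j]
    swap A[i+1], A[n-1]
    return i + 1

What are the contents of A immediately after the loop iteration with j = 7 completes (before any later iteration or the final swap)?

10 7 7 10 10 7 11 11 6 10

pivot=10, i=-1
j=0: 10≤10, i=0, swap(0,0) ⇒ 10 7 11 7 11 10 10 7 6 10
j=1: 7≤10, i=1, swap(1,1) ⇒ 10 7 11 7 11 10 10 7 6 10
j=2: 11>10, skip
j=3: 7≤10, i=2, swap(2,3) ⇒ 10 7 7 11 11 10 10 7 6 10
j=4: 11>10, skip
j=5: 10≤10, i=3, swap(3,5) ⇒ 10 7 7 10 11 11 10 7 6 10
j=6: 10≤10, i=4, swap(4,6) ⇒ 10 7 7 10 10 11 11 7 6 10
j=7: 7≤10, i=5, swap(5,7) ⇒ 10 7 7 10 10 7 11 11 6 10
(after j=7) A = 10 7 7 10 10 7 11 11 6 10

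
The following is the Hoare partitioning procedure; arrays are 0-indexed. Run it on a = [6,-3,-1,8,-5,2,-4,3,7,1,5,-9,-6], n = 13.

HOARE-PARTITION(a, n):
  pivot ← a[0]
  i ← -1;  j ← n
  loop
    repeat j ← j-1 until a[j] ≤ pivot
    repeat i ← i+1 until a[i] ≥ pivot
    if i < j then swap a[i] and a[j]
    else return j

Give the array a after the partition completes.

[-6,-3,-1,-9,-5,2,-4,3,5,1,7,8,6]

pivot = a[0] = 6; i = -1, j = 13
j→12 (a[12]=-6≤6), i→0 (a[0]=6≥6); i<j, swap → [-6,-3,-1,8,-5,2,-4,3,7,1,5,-9,6]
j→11 (a[11]=-9≤6), i→3 (a[3]=8≥6); i<j, swap → [-6,-3,-1,-9,-5,2,-4,3,7,1,5,8,6]
j→10 (a[10]=5≤6), i→8 (a[8]=7≥6); i<j, swap → [-6,-3,-1,-9,-5,2,-4,3,5,1,7,8,6]
j→9, i→10; i≥j, return j=9. a = [-6,-3,-1,-9,-5,2,-4,3,5,1,7,8,6]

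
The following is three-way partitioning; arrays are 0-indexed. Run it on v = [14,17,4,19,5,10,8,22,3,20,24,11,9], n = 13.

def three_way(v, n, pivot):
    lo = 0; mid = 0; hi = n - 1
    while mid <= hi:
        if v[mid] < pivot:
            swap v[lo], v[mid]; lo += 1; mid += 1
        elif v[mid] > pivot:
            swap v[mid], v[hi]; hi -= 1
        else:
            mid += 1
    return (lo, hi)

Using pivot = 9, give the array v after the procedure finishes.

pivot = 9; lo=0, mid=0, hi=12
v[mid]=14>9: swap v[0],v[12]; hi=11 → [9,17,4,19,5,10,8,22,3,20,24,11,14]
v[mid]=9=9: mid=1
v[mid]=17>9: swap v[1],v[11]; hi=10 → [9,11,4,19,5,10,8,22,3,20,24,17,14]
v[mid]=11>9: swap v[1],v[10]; hi=9 → [9,24,4,19,5,10,8,22,3,20,11,17,14]
v[mid]=24>9: swap v[1],v[9]; hi=8 → [9,20,4,19,5,10,8,22,3,24,11,17,14]
v[mid]=20>9: swap v[1],v[8]; hi=7 → [9,3,4,19,5,10,8,22,20,24,11,17,14]
v[mid]=3<9: swap v[0],v[1]; lo=1,mid=2 → [3,9,4,19,5,10,8,22,20,24,11,17,14]
v[mid]=4<9: swap v[1],v[2]; lo=2,mid=3 → [3,4,9,19,5,10,8,22,20,24,11,17,14]
v[mid]=19>9: swap v[3],v[7]; hi=6 → [3,4,9,22,5,10,8,19,20,24,11,17,14]
v[mid]=22>9: swap v[3],v[6]; hi=5 → [3,4,9,8,5,10,22,19,20,24,11,17,14]
v[mid]=8<9: swap v[2],v[3]; lo=3,mid=4 → [3,4,8,9,5,10,22,19,20,24,11,17,14]
v[mid]=5<9: swap v[3],v[4]; lo=4,mid=5 → [3,4,8,5,9,10,22,19,20,24,11,17,14]
v[mid]=10>9: swap v[5],v[5]; hi=4 → [3,4,8,5,9,10,22,19,20,24,11,17,14]
end: lo=4, hi=4; v = [3,4,8,5,9,10,22,19,20,24,11,17,14]

[3,4,8,5,9,10,22,19,20,24,11,17,14]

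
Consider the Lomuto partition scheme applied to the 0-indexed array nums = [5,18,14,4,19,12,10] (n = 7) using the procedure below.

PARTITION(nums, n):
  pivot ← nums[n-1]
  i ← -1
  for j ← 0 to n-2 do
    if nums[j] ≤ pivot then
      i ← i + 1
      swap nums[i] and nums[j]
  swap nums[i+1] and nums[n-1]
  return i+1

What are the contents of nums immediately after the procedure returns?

[5,4,10,18,19,12,14]

pivot=10, i=-1
j=0: 5≤10, i=0, swap(0,0) ⇒ [5,18,14,4,19,12,10]
j=1: 18>10, skip
j=2: 14>10, skip
j=3: 4≤10, i=1, swap(1,3) ⇒ [5,4,14,18,19,12,10]
j=4: 19>10, skip
j=5: 12>10, skip
swap(2,6) ⇒ [5,4,10,18,19,12,14]; return 2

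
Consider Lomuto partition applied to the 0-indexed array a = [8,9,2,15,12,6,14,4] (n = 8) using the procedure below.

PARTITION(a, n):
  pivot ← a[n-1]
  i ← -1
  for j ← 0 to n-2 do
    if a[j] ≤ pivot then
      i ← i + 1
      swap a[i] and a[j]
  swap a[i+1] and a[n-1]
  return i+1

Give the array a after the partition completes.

pivot=4, i=-1
j=0: 8>4, skip
j=1: 9>4, skip
j=2: 2≤4, i=0, swap(0,2) ⇒ [2,9,8,15,12,6,14,4]
j=3: 15>4, skip
j=4: 12>4, skip
j=5: 6>4, skip
j=6: 14>4, skip
swap(1,7) ⇒ [2,4,8,15,12,6,14,9]; return 1

[2,4,8,15,12,6,14,9]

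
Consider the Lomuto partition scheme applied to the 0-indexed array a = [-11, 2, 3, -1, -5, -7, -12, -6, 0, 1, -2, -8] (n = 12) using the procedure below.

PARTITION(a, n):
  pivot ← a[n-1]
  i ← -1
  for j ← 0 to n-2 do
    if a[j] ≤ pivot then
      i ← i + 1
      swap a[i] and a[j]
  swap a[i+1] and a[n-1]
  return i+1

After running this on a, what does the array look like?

[-11, -12, -8, -1, -5, -7, 2, -6, 0, 1, -2, 3]

pivot=-8, i=-1
j=0: -11≤-8, i=0, swap(0,0) ⇒ [-11, 2, 3, -1, -5, -7, -12, -6, 0, 1, -2, -8]
j=1: 2>-8, skip
j=2: 3>-8, skip
j=3: -1>-8, skip
j=4: -5>-8, skip
j=5: -7>-8, skip
j=6: -12≤-8, i=1, swap(1,6) ⇒ [-11, -12, 3, -1, -5, -7, 2, -6, 0, 1, -2, -8]
j=7: -6>-8, skip
j=8: 0>-8, skip
j=9: 1>-8, skip
j=10: -2>-8, skip
swap(2,11) ⇒ [-11, -12, -8, -1, -5, -7, 2, -6, 0, 1, -2, 3]; return 2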